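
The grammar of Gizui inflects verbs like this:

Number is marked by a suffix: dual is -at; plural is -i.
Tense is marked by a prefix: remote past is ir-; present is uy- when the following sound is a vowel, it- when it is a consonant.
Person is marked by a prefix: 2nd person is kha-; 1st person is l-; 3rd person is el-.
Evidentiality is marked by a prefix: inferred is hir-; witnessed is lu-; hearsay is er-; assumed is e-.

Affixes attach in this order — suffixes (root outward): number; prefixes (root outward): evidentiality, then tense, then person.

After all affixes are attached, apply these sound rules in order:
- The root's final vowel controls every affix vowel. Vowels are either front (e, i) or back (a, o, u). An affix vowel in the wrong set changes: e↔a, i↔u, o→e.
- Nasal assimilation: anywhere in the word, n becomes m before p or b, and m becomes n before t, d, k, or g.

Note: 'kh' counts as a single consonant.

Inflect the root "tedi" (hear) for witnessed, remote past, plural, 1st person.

Attach number plural -i → tedii.
Attach evidentiality witnessed lu- → lutedii.
Attach tense remote past ir- → irlutedii.
Attach person 1st person l- → lirlutedii.
Apply vowel harmony: lirlutedii → lirlitedii.
Nasal assimilation: no change.

lirlitedii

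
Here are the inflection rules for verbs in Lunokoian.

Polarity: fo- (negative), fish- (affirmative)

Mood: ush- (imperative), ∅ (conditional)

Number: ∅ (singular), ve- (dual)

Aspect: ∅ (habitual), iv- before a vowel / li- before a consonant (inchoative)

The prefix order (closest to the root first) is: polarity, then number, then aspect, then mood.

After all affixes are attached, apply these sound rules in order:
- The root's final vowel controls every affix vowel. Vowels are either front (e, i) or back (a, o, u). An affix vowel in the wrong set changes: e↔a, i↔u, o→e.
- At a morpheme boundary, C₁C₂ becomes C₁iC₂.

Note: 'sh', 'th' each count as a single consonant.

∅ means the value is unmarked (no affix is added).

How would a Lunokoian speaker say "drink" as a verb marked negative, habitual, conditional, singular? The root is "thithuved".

Attach polarity negative fo- → fothithuved.
number = singular: zero marking, form stays fothithuved.
aspect = habitual: zero marking, form stays fothithuved.
mood = conditional: zero marking, form stays fothithuved.
Apply vowel harmony: fothithuved → fethithuved.
Epenthesis: no change.

fethithuved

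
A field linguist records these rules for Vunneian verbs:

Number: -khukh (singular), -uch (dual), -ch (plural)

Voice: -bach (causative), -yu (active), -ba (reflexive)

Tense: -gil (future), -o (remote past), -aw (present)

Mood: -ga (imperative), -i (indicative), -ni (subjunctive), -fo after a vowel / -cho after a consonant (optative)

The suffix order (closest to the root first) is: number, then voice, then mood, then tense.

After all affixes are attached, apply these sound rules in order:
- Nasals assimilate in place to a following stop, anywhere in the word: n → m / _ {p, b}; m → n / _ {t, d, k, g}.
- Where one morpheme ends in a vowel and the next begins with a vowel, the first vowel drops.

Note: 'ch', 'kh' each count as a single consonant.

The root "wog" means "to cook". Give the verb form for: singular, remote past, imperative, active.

Attach number singular -khukh → wogkhukh.
Attach voice active -yu → wogkhukhyu.
Attach mood imperative -ga → wogkhukhyuga.
Attach tense remote past -o → wogkhukhyugao.
Nasal assimilation: no change.
Apply vowel deletion: wogkhukhyugao → wogkhukhyugo.

wogkhukhyugo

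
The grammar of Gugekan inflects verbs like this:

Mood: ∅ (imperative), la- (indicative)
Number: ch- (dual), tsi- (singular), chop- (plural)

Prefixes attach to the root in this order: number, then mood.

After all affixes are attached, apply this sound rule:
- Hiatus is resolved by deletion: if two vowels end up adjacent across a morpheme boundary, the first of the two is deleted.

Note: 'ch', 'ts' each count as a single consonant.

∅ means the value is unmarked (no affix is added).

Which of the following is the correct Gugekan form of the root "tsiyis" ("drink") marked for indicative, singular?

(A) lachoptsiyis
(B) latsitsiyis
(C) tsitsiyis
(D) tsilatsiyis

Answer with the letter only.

Attach number singular tsi- → tsitsiyis.
Attach mood indicative la- → latsitsiyis.
Vowel deletion: no change.
So the correct form is latsitsiyis, option (B).
(C) tsitsiyis is wrong: it uses imperative instead of indicative for mood.
(D) tsilatsiyis is wrong: it has the affixes in the wrong order.
(A) lachoptsiyis is wrong: it uses plural instead of singular for number.

B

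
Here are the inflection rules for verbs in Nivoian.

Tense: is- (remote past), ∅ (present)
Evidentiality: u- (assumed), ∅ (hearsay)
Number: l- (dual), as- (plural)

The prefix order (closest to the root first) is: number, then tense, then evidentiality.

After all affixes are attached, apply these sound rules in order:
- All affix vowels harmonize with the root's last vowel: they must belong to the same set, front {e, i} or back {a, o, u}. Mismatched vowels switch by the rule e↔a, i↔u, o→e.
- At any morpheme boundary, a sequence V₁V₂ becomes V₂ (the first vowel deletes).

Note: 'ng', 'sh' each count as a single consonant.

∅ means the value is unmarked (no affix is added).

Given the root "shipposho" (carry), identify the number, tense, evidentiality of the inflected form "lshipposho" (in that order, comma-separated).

Segment: l-shipposho.
number: l- → dual.
tense: ∅ → present.
evidentiality: ∅ → hearsay.

dual, present, hearsay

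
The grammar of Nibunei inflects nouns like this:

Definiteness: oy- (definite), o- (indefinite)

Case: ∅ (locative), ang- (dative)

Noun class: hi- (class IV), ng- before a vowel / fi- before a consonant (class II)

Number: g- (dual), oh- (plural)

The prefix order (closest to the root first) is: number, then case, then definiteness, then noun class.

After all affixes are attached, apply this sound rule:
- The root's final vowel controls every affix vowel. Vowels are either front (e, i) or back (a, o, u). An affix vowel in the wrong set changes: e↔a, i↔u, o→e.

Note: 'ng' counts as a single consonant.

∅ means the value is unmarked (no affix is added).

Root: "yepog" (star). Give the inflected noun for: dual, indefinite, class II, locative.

ngogyepog

Attach number dual g- → gyepog.
case = locative: zero marking, form stays gyepog.
Attach definiteness indefinite o- → ogyepog.
Attach noun class class II ng- (before vowel 'o') → ngogyepog.
Vowel harmony: no change.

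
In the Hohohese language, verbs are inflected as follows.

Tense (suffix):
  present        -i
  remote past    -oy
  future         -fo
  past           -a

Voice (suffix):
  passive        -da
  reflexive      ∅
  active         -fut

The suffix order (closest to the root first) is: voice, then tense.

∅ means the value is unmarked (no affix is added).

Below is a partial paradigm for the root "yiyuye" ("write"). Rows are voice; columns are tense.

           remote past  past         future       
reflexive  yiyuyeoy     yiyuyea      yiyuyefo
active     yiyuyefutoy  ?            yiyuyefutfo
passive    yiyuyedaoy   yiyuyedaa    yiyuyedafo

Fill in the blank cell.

Attach voice active -fut → yiyuyefut.
Attach tense past -a → yiyuyefuta.

yiyuyefuta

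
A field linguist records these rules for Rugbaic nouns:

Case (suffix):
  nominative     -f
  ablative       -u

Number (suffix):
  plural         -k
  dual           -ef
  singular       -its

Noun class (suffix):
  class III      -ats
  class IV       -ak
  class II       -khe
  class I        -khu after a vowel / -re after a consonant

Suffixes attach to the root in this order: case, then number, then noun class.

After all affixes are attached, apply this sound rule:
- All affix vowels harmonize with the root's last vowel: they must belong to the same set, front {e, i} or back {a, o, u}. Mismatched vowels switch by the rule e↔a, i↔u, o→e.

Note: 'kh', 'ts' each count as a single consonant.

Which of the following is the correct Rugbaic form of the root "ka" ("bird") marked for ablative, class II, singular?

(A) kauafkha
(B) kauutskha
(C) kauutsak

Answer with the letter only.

Attach case ablative -u → kau.
Attach number singular -its → kauits.
Attach noun class class II -khe → kauitskhe.
Apply vowel harmony: kauitskhe → kauutskha.
So the correct form is kauutskha, option (B).
(A) kauafkha is wrong: it uses dual instead of singular for number.
(C) kauutsak is wrong: it uses class IV instead of class II for noun class.

B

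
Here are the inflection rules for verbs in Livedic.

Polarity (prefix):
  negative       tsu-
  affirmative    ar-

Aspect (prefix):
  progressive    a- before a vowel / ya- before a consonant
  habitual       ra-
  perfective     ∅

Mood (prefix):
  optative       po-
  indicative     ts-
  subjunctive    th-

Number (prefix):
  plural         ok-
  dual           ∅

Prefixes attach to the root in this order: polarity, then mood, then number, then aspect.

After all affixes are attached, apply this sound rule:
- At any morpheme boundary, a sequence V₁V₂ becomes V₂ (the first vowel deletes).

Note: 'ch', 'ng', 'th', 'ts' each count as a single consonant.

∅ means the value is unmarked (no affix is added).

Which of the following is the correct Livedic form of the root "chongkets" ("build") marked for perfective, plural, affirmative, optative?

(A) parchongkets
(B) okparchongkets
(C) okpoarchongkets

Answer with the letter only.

Attach polarity affirmative ar- → archongkets.
Attach mood optative po- → poarchongkets.
Attach number plural ok- → okpoarchongkets.
aspect = perfective: zero marking, form stays okpoarchongkets.
Apply vowel deletion: okpoarchongkets → okparchongkets.
So the correct form is okparchongkets, option (B).
(A) parchongkets is wrong: it uses dual instead of plural for number.
(C) okpoarchongkets is wrong: it fails to apply the sound rule(s).

B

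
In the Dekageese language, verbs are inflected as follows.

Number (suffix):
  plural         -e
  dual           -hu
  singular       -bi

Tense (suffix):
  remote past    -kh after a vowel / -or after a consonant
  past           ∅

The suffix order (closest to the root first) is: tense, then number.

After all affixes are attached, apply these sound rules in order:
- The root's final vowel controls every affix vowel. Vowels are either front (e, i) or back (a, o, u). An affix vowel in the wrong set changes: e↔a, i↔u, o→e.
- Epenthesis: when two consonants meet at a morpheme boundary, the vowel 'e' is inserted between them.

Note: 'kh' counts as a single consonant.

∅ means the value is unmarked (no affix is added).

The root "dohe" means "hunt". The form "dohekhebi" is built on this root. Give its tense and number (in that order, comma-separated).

remote past, singular

Segment: dohe-kh-bi.
tense: -kh/or → remote past.
number: -bi → singular.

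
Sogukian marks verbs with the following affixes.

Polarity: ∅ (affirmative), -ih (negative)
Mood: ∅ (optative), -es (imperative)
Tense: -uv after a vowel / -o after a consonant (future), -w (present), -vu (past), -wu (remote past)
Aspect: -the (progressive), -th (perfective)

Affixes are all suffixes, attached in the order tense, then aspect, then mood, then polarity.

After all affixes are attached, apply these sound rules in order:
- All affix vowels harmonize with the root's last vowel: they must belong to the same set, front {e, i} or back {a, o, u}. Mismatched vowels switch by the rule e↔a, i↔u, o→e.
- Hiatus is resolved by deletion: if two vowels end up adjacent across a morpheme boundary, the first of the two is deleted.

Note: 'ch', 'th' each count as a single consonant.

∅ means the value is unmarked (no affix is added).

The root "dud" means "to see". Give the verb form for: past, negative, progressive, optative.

Attach tense past -vu → dudvu.
Attach aspect progressive -the → dudvuthe.
mood = optative: zero marking, form stays dudvuthe.
Attach polarity negative -ih → dudvutheih.
Apply vowel harmony: dudvutheih → dudvuthauh.
Apply vowel deletion: dudvuthauh → dudvuthuh.

dudvuthuh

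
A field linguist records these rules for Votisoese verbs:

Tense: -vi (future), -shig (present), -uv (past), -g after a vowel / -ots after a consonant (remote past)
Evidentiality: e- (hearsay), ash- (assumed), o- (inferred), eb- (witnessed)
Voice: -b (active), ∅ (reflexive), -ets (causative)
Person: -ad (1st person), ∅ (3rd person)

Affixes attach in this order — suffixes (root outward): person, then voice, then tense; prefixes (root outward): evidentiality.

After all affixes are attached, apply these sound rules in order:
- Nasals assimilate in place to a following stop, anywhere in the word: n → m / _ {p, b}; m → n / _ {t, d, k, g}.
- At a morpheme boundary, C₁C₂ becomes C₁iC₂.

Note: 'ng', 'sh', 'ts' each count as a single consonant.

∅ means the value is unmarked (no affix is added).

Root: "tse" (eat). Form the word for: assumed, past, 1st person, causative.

Attach person 1st person -ad → tsead.
Attach evidentiality assumed ash- → ashtsead.
Attach voice causative -ets → ashtseadets.
Attach tense past -uv → ashtseadetsuv.
Nasal assimilation: no change.
Apply epenthesis: ashtseadetsuv → ashitseadetsuv.

ashitseadetsuv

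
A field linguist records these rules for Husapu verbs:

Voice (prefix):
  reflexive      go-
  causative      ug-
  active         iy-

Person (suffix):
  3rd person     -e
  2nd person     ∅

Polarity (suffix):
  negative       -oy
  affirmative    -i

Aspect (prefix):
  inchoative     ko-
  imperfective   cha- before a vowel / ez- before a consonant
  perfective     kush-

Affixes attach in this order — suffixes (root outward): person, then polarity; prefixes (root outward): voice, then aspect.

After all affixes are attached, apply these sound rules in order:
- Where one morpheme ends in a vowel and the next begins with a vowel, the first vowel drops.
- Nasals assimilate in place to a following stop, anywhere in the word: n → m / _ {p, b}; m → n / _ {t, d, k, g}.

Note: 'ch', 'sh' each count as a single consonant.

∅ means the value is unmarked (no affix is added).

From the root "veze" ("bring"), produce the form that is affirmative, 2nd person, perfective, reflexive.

person = 2nd person: zero marking, form stays veze.
Attach polarity affirmative -i → vezei.
Attach voice reflexive go- → govezei.
Attach aspect perfective kush- → kushgovezei.
Apply vowel deletion: kushgovezei → kushgovezi.
Nasal assimilation: no change.

kushgovezi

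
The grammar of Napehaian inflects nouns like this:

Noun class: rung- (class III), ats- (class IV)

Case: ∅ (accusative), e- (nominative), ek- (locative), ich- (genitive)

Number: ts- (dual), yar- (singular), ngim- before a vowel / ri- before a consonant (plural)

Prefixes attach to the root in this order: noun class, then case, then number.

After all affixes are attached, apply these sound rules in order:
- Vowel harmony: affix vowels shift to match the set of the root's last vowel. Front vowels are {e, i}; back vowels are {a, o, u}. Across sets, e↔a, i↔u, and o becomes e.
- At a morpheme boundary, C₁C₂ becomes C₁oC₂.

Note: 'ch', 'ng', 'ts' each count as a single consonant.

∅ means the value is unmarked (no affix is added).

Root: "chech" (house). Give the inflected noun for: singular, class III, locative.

yerekoringochech

Attach noun class class III rung- → rungchech.
Attach case locative ek- → ekrungchech.
Attach number singular yar- → yarekrungchech.
Apply vowel harmony: yarekrungchech → yerekringchech.
Apply epenthesis: yerekringchech → yerekoringochech.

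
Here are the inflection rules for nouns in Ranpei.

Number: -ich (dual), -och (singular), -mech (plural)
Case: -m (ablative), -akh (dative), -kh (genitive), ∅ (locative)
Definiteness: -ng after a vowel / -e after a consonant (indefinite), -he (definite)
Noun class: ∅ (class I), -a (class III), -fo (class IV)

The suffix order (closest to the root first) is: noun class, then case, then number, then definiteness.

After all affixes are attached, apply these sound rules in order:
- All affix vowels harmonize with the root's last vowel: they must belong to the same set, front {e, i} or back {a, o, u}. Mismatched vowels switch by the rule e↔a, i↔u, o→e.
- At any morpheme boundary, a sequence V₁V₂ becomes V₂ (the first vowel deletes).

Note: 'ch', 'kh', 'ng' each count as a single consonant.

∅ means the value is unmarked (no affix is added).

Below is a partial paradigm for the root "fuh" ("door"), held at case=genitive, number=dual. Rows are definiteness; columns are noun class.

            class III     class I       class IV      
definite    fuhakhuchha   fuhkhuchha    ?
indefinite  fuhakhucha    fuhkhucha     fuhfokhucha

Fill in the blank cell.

fuhfokhuchha

Attach noun class class IV -fo → fuhfo.
Attach case genitive -kh → fuhfokh.
Attach number dual -ich → fuhfokhich.
Attach definiteness definite -he → fuhfokhichhe.
Apply vowel harmony: fuhfokhichhe → fuhfokhuchha.
Vowel deletion: no change.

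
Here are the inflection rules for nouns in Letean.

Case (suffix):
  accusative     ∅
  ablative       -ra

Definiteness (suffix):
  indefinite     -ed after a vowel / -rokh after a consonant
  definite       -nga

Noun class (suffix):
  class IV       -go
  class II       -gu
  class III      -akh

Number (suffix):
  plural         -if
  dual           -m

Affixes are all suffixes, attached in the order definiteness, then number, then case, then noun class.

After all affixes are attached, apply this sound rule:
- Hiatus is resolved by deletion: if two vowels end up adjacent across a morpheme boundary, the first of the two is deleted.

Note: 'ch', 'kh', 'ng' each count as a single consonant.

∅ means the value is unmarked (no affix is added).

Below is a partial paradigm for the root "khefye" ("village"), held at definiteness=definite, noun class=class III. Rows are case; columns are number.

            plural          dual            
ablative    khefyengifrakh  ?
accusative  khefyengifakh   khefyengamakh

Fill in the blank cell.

Attach definiteness definite -nga → khefyenga.
Attach number dual -m → khefyengam.
Attach case ablative -ra → khefyengamra.
Attach noun class class III -akh → khefyengamraakh.
Apply vowel deletion: khefyengamraakh → khefyengamrakh.

khefyengamrakh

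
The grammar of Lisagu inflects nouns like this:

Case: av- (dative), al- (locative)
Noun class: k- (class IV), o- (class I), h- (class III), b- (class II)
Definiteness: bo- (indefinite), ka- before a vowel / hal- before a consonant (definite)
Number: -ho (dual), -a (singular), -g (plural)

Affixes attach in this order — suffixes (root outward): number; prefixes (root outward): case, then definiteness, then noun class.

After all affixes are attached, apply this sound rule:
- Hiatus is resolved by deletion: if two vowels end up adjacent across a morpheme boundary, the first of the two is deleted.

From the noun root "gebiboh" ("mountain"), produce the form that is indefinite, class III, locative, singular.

hbalgebiboha

Attach case locative al- → algebiboh.
Attach definiteness indefinite bo- → boalgebiboh.
Attach number singular -a → boalgebiboha.
Attach noun class class III h- → hboalgebiboha.
Apply vowel deletion: hboalgebiboha → hbalgebiboha.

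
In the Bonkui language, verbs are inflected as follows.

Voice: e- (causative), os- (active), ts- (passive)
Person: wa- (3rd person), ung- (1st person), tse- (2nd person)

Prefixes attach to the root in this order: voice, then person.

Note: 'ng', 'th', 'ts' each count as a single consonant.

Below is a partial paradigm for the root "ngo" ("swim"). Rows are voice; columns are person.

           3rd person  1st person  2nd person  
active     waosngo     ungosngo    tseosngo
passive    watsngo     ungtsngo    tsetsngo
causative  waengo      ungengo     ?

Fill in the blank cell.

Attach voice causative e- → engo.
Attach person 2nd person tse- → tseengo.

tseengo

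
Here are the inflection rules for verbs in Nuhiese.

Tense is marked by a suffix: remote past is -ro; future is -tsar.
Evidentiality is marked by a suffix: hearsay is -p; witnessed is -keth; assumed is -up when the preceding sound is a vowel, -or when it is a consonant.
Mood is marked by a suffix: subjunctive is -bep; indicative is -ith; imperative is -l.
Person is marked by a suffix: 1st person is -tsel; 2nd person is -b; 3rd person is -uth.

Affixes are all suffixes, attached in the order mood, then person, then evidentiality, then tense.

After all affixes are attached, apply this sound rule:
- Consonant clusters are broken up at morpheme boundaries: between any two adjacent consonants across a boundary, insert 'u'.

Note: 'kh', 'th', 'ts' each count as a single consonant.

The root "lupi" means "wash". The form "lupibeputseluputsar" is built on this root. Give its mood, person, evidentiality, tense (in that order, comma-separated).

Segment: lupi-bep-tsel-p-tsar.
mood: -bep → subjunctive.
person: -tsel → 1st person.
evidentiality: -p → hearsay.
tense: -tsar → future.

subjunctive, 1st person, hearsay, future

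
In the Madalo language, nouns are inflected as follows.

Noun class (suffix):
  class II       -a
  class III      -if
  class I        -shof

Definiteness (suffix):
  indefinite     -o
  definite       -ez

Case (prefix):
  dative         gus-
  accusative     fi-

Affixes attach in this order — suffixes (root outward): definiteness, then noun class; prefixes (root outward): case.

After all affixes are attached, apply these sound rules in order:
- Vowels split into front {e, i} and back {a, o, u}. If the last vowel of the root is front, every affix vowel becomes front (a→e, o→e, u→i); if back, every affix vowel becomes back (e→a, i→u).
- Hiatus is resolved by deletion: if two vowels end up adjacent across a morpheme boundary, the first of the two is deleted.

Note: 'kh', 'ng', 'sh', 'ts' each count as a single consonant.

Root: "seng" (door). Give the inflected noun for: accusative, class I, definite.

fisengezshef

Attach definiteness definite -ez → sengez.
Attach noun class class I -shof → sengezshof.
Attach case accusative fi- → fisengezshof.
Apply vowel harmony: fisengezshof → fisengezshef.
Vowel deletion: no change.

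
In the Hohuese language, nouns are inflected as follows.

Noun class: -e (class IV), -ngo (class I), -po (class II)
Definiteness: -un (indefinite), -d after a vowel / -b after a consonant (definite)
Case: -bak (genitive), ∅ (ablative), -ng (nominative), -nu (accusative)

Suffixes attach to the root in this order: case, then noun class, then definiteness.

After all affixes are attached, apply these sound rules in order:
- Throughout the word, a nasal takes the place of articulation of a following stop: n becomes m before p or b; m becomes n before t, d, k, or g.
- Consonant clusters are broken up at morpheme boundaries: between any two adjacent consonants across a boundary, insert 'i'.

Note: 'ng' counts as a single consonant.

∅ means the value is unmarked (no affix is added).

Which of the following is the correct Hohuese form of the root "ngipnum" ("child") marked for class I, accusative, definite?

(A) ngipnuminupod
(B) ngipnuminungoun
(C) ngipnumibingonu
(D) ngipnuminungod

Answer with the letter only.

Attach case accusative -nu → ngipnumnu.
Attach noun class class I -ngo → ngipnumnungo.
Attach definiteness definite -d (after vowel 'o') → ngipnumnungod.
Nasal assimilation: no change.
Apply epenthesis: ngipnumnungod → ngipnuminungod.
So the correct form is ngipnuminungod, option (D).
(A) ngipnuminupod is wrong: it uses class II instead of class I for noun class.
(C) ngipnumibingonu is wrong: it has the affixes in the wrong order.
(B) ngipnuminungoun is wrong: it uses indefinite instead of definite for definiteness.

D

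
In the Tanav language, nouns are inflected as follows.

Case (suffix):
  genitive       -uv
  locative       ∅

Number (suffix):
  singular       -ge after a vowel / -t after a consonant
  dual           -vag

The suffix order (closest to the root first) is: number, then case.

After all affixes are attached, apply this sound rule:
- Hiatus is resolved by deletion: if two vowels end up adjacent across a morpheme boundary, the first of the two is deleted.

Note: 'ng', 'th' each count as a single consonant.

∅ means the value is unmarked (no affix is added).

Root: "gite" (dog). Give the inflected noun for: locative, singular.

gitege

Attach number singular -ge (after vowel 'e') → gitege.
case = locative: zero marking, form stays gitege.
Vowel deletion: no change.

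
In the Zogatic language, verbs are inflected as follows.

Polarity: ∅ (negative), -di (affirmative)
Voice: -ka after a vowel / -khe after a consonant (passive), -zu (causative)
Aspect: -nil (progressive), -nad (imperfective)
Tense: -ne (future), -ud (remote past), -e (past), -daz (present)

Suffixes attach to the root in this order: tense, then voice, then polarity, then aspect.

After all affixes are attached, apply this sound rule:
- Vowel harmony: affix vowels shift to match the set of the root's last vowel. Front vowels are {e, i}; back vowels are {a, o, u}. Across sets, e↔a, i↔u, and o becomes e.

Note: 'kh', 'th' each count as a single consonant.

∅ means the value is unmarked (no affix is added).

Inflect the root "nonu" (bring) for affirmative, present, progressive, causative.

Attach tense present -daz → nonudaz.
Attach voice causative -zu → nonudazzu.
Attach polarity affirmative -di → nonudazzudi.
Attach aspect progressive -nil → nonudazzudinil.
Apply vowel harmony: nonudazzudinil → nonudazzudunul.

nonudazzudunul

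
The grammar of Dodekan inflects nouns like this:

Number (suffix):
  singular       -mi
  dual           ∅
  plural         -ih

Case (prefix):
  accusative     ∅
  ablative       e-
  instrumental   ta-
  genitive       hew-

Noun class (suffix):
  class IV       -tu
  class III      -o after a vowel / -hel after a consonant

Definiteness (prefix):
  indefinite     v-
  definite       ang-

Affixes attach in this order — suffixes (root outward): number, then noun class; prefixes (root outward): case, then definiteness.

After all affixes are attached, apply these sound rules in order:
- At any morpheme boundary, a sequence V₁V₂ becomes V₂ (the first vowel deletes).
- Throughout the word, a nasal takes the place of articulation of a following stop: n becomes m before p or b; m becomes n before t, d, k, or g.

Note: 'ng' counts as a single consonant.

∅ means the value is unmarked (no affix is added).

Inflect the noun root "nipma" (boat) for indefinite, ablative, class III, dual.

venipmo

Attach case ablative e- → enipma.
Attach definiteness indefinite v- → venipma.
number = dual: zero marking, form stays venipma.
Attach noun class class III -o (after vowel 'a') → venipmao.
Apply vowel deletion: venipmao → venipmo.
Nasal assimilation: no change.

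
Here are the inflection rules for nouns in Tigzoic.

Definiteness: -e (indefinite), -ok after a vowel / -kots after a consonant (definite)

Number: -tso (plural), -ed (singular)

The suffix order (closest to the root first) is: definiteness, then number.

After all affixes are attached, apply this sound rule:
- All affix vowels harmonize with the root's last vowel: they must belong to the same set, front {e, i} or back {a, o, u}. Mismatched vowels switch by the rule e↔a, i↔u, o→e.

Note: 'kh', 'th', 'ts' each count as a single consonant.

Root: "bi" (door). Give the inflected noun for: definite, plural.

biektse

Attach definiteness definite -ok (after vowel 'i') → biok.
Attach number plural -tso → bioktso.
Apply vowel harmony: bioktso → biektse.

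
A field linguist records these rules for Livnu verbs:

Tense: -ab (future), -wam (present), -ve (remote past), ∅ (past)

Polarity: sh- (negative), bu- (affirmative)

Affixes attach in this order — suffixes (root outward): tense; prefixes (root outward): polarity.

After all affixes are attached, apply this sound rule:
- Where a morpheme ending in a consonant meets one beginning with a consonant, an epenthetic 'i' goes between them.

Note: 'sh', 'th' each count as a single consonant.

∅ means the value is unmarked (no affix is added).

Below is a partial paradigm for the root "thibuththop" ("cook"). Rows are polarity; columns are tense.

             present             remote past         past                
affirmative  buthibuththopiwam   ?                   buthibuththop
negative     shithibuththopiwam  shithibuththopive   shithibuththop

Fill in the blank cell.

buthibuththopive

Attach polarity affirmative bu- → buthibuththop.
Attach tense remote past -ve → buthibuththopve.
Apply epenthesis: buthibuththopve → buthibuththopive.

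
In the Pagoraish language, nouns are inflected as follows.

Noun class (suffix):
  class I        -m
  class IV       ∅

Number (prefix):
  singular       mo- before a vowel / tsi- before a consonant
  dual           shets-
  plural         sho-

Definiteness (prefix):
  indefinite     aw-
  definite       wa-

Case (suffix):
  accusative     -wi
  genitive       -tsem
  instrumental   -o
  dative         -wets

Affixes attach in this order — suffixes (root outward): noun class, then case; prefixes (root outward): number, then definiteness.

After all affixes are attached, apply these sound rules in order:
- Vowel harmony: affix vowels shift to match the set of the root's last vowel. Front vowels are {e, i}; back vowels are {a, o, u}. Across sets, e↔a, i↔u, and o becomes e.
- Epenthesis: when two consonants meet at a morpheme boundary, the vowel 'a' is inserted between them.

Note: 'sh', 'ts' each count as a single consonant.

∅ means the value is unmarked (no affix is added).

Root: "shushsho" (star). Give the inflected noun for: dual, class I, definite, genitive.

washatsashushshomatsam

Attach number dual shets- → shetsshushsho.
Attach definiteness definite wa- → washetsshushsho.
Attach noun class class I -m → washetsshushshom.
Attach case genitive -tsem → washetsshushshomtsem.
Apply vowel harmony: washetsshushshomtsem → washatsshushshomtsam.
Apply epenthesis: washatsshushshomtsam → washatsashushshomatsam.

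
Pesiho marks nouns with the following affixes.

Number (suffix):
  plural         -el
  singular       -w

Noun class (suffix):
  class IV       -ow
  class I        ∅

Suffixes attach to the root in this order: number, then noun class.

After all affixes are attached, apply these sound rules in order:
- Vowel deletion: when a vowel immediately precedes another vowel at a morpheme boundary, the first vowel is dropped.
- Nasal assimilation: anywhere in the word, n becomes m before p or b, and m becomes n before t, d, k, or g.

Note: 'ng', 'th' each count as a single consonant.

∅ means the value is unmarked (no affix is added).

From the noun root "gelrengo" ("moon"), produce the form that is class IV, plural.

gelrengelow

Attach number plural -el → gelrengoel.
Attach noun class class IV -ow → gelrengoelow.
Apply vowel deletion: gelrengoelow → gelrengelow.
Nasal assimilation: no change.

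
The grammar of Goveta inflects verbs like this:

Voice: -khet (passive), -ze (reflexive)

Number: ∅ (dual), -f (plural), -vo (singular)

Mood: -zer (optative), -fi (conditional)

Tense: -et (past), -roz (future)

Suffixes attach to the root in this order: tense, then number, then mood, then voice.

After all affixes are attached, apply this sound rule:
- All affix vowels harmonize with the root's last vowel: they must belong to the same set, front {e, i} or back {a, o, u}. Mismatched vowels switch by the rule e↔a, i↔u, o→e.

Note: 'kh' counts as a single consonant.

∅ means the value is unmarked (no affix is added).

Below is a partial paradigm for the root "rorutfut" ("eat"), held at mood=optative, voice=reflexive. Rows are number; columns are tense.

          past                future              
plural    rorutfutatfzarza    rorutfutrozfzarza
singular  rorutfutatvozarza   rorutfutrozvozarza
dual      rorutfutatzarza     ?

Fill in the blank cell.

Attach tense future -roz → rorutfutroz.
number = dual: zero marking, form stays rorutfutroz.
Attach mood optative -zer → rorutfutrozzer.
Attach voice reflexive -ze → rorutfutrozzerze.
Apply vowel harmony: rorutfutrozzerze → rorutfutrozzarza.

rorutfutrozzarza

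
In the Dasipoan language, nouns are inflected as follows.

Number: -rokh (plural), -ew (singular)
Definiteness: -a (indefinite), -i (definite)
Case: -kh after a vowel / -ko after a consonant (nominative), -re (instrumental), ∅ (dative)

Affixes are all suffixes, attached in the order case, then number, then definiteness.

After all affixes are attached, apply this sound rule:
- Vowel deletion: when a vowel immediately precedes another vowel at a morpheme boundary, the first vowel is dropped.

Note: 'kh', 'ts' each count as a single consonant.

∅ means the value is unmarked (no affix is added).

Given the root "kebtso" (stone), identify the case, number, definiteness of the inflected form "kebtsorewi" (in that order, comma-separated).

Segment: kebtso-re-ew-i.
case: -re → instrumental.
number: -ew → singular.
definiteness: -i → definite.

instrumental, singular, definite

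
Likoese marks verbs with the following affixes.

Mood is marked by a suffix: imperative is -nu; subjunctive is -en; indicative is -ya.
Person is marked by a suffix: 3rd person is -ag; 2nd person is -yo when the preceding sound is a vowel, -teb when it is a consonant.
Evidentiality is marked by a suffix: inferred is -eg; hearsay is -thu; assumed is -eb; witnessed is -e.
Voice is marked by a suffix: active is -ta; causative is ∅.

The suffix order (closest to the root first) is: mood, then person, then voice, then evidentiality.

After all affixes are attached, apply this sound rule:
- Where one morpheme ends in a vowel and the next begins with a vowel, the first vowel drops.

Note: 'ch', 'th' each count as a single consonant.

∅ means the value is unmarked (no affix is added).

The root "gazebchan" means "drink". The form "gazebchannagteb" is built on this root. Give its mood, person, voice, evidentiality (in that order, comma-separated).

Segment: gazebchan-nu-ag-ta-eb.
mood: -nu → imperative.
person: -ag → 3rd person.
voice: -ta → active.
evidentiality: -eb → assumed.

imperative, 3rd person, active, assumed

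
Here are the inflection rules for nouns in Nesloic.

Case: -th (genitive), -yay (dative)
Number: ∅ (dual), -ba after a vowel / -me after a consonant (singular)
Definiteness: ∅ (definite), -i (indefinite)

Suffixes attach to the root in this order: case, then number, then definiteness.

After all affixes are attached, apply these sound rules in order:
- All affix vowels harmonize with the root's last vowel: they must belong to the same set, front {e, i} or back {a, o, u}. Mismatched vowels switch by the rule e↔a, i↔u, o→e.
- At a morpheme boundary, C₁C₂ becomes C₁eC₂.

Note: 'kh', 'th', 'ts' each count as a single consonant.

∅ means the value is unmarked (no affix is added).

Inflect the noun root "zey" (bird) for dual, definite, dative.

Attach case dative -yay → zeyyay.
number = dual: zero marking, form stays zeyyay.
definiteness = definite: zero marking, form stays zeyyay.
Apply vowel harmony: zeyyay → zeyyey.
Apply epenthesis: zeyyey → zeyeyey.

zeyeyey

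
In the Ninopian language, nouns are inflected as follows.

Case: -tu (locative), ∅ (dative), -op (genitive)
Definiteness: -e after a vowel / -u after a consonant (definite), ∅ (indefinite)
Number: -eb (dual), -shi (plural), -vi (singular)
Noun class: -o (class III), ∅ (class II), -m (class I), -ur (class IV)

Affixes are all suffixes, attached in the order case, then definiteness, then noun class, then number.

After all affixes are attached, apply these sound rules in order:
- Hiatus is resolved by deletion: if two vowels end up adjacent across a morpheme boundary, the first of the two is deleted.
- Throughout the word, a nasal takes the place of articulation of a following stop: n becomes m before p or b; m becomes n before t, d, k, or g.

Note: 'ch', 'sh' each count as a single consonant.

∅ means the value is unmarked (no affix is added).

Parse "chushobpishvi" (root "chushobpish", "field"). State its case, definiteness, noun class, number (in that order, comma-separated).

Segment: chushobpish-vi.
case: ∅ → dative.
definiteness: ∅ → indefinite.
noun class: ∅ → class II.
number: -vi → singular.

dative, indefinite, class II, singular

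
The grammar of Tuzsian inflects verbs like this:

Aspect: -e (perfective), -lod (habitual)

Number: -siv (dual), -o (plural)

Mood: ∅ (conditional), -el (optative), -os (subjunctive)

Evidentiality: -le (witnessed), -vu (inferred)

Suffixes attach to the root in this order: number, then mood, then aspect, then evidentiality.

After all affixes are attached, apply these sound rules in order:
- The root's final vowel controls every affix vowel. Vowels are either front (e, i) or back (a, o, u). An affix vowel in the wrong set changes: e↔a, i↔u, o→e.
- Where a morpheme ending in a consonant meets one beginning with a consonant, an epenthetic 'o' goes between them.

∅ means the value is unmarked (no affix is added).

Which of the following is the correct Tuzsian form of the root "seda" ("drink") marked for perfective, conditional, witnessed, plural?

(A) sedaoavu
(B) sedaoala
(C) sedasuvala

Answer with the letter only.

B

Attach number plural -o → sedao.
mood = conditional: zero marking, form stays sedao.
Attach aspect perfective -e → sedaoe.
Attach evidentiality witnessed -le → sedaoele.
Apply vowel harmony: sedaoele → sedaoala.
Epenthesis: no change.
So the correct form is sedaoala, option (B).
(A) sedaoavu is wrong: it uses inferred instead of witnessed for evidentiality.
(C) sedasuvala is wrong: it uses dual instead of plural for number.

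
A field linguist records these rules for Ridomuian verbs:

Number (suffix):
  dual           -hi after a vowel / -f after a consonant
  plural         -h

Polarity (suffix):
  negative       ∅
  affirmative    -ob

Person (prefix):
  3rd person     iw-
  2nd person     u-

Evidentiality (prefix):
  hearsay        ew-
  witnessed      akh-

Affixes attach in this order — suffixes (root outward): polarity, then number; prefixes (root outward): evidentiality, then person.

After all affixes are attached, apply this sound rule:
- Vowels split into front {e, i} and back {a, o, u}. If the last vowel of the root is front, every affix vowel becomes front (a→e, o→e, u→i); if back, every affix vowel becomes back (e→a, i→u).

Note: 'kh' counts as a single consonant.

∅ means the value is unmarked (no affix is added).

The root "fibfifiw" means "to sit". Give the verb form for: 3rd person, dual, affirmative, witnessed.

iwekhfibfifiwebf

Attach polarity affirmative -ob → fibfifiwob.
Attach evidentiality witnessed akh- → akhfibfifiwob.
Attach person 3rd person iw- → iwakhfibfifiwob.
Attach number dual -f (after consonant 'b') → iwakhfibfifiwobf.
Apply vowel harmony: iwakhfibfifiwobf → iwekhfibfifiwebf.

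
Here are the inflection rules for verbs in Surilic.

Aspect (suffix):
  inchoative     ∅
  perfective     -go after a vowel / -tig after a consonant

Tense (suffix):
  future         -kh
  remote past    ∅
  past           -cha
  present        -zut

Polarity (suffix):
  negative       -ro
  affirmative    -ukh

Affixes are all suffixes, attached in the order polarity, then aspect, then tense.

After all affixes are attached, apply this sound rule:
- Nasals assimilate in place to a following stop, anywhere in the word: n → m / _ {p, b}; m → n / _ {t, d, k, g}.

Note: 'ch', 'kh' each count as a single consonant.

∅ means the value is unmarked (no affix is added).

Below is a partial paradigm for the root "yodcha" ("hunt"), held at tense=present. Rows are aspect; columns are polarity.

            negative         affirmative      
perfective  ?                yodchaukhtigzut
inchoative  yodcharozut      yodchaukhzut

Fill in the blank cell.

yodcharogozut

Attach polarity negative -ro → yodcharo.
Attach aspect perfective -go (after vowel 'o') → yodcharogo.
Attach tense present -zut → yodcharogozut.
Nasal assimilation: no change.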